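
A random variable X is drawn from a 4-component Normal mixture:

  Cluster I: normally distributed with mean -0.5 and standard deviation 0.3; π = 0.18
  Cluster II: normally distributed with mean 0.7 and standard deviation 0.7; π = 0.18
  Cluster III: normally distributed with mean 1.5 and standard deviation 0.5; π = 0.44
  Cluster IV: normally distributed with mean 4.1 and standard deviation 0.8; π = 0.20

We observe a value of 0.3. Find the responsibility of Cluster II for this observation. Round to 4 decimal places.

Posterior ∝ prior × likelihood, so P(k | x) ∝ P(Z=k) f_k(x); normalise over all components.
Normal densities:
  f_I = (1/(0.3·√(2π)))·exp(−(0.3−-0.5)²/(2·0.3²)) = 1.329808·exp(-3.55556) = 0.0379866
  f_II = (1/(0.7·√(2π)))·exp(−(0.3−0.7)²/(2·0.7²)) = 0.569918·exp(-0.16327) = 0.484068
  f_III = (1/(0.5·√(2π)))·exp(−(0.3−1.5)²/(2·0.5²)) = 0.797885·exp(-2.88000) = 0.0447891
  f_IV = (1/(0.8·√(2π)))·exp(−(0.3−4.1)²/(2·0.8²)) = 0.498678·exp(-11.28125) = 6.28688e-06
Weight by the priors:
  P(Z=I)·f_I = 0.18 × 0.0379866 = 0.00683759
  P(Z=II)·f_II = 0.18 × 0.484068 = 0.0871323
  P(Z=III)·f_III = 0.44 × 0.0447891 = 0.0197072
  P(Z=IV)·f_IV = 0.20 × 6.28688e-06 = 1.25738e-06
Evidence: 0.00683759 + 0.0871323 + 0.0197072 + 1.25738e-06 = 0.113678
Responsibility of Cluster II: 0.0871323 / 0.113678 ≈ 0.7665

0.7665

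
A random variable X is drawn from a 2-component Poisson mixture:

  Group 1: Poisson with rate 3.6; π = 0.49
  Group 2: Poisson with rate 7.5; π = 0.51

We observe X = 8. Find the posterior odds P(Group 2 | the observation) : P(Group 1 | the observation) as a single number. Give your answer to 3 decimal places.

The posterior odds equal the prior odds times the likelihood ratio: (π_i/π_j)·(f_i(x)/f_j(x)).
Poisson probabilities:
  f_1 = 0.0191179
  f_2 = 0.137329
0.0700376 / 0.00936775 ≈ 7.476

7.476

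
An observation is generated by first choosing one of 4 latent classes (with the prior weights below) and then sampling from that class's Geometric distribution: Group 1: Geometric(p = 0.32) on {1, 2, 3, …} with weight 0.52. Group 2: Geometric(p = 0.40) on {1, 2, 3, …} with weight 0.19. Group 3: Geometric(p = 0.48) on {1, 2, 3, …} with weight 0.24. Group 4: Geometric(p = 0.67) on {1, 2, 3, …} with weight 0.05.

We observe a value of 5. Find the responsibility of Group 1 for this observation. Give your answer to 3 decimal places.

0.656

The responsibility of component k is P(Z=k) f_k(x) divided by Σ_j P(Z=j) f_j(x).
Geometric probabilities:
  f_1 = 0.32·(1−0.32)^4 = 0.32·0.213814 = 0.0684204
  f_2 = 0.40·(1−0.40)^4 = 0.40·0.1296 = 0.05184
  f_3 = 0.48·(1−0.48)^4 = 0.48·0.0731162 = 0.0350958
  f_4 = 0.67·(1−0.67)^4 = 0.67·0.0118592 = 0.00794567
Weight by the priors:
  P(Z=1)·f_1 = 0.52 × 0.0684204 = 0.0355786
  P(Z=2)·f_2 = 0.19 × 0.05184 = 0.0098496
  P(Z=3)·f_3 = 0.24 × 0.0350958 = 0.00842298
  P(Z=4)·f_4 = 0.05 × 0.00794567 = 0.000397284
Denominator: 0.0355786 + 0.0098496 + 0.00842298 + 0.000397284 = 0.0542485
Responsibility of Group 1: 0.0355786 / 0.0542485 ≈ 0.656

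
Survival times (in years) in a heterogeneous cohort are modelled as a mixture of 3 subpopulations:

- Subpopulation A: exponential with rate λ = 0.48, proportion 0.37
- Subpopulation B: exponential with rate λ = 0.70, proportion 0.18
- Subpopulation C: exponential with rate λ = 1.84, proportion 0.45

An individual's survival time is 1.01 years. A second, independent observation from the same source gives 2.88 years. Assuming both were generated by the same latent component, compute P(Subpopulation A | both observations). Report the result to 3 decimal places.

By Bayes' theorem, P(k | x) = P(Z=k) f_k(x) / Σ_j P(Z=j) f_j(x).
Since both observations come from the same component, the likelihood for component k is f_k(x₁)·f_k(x₂).
  f_A = [0.48·e^(−0.48·1.01) = 0.48·e^(−0.4848) = 0.295594] × [0.120468] = 0.0356097
  f_B = [0.70·e^(−0.70·1.01) = 0.70·e^(−0.7070) = 0.345185] × [0.093231] = 0.0321819
  f_C = [1.84·e^(−1.84·1.01) = 1.84·e^(−1.8584) = 0.286896] × [0.00919188] = 0.00263712
Prior × likelihood for each component:
  P(Z=A)·f_A = 0.37 × 0.0356097 = 0.0131756
  P(Z=B)·f_B = 0.18 × 0.0321819 = 0.00579275
  P(Z=C)·f_C = 0.45 × 0.00263712 = 0.0011867
Evidence: 0.0131756 + 0.00579275 + 0.0011867 = 0.020155
So the posterior for Subpopulation A is 0.0131756 / 0.020155 ≈ 0.654.

0.654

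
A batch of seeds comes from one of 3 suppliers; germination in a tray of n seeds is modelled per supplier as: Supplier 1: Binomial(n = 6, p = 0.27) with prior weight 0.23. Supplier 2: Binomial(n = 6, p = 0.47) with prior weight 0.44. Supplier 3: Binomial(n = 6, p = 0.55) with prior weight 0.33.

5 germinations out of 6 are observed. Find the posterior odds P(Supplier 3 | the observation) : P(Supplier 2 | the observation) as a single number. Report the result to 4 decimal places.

Since P(k|x) ∝ π_k f_k(x), the posterior odds are π_i f_i(x) / (π_j f_j(x)).
Component likelihoods at x = 5 germinations out of 6:
  f_1 = 0.00628482
  f_2 = 0.0729317
  f_3 = 0.135887
0.0448426 / 0.03209 ≈ 1.3974

1.3974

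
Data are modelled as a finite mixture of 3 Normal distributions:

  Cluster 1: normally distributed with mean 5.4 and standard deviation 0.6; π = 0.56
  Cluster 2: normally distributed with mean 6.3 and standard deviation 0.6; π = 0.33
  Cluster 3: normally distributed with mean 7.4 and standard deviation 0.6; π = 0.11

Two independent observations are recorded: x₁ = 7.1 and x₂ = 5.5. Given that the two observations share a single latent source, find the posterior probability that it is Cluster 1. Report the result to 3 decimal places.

By Bayes' theorem, P(k | x) = P(Z=k) f_k(x) / Σ_j P(Z=j) f_j(x).
Since both observations come from the same component, the likelihood for component k is f_k(x₁)·f_k(x₂).
  L_1 = [(1/(0.6·√(2π)))·exp(−(7.1−5.4)²/(2·0.6²)) = 0.664904·exp(-4.01389) = 0.0120102] × [0.655733] = 0.00787546
  L_2 = [(1/(0.6·√(2π)))·exp(−(7.1−6.3)²/(2·0.6²)) = 0.664904·exp(-0.88889) = 0.27335] × [0.27335] = 0.0747203
  L_3 = [(1/(0.6·√(2π)))·exp(−(7.1−7.4)²/(2·0.6²)) = 0.664904·exp(-0.12500) = 0.586776] × [0.00441829] = 0.00259255
Weight by the priors:
  P(Z=1)·L_1 = 0.56 × 0.00787546 = 0.00441026
  P(Z=2)·L_2 = 0.33 × 0.0747203 = 0.0246577
  P(Z=3)·L_3 = 0.11 × 0.00259255 = 0.00028518
Sum: 0.00441026 + 0.0246577 + 0.00028518 = 0.0293531
So the posterior for Cluster 1 is 0.00441026 / 0.0293531 ≈ 0.150.

0.150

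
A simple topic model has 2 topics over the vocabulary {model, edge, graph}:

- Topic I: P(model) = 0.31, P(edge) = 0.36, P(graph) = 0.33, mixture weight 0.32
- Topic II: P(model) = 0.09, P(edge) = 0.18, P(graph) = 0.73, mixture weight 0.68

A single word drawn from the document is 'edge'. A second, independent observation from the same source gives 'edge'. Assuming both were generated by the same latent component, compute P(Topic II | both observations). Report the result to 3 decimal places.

The responsibility of component k is P(Z=k) f_k(x) divided by Σ_j P(Z=j) f_j(x).
Since both observations come from the same component, the likelihood for component k is f_k(x₁)·f_k(x₂).
  p_I = [P(edge | comp) = 0.36] × [0.36] = 0.1296
  p_II = [P(edge | comp) = 0.18] × [0.18] = 0.0324
Multiply by the mixture weights:
  P(Z=I)·p_I = 0.32 × 0.1296 = 0.041472
  P(Z=II)·p_II = 0.68 × 0.0324 = 0.022032
Normaliser: 0.041472 + 0.022032 = 0.063504
P(Topic II | x) ≈ 0.347

0.347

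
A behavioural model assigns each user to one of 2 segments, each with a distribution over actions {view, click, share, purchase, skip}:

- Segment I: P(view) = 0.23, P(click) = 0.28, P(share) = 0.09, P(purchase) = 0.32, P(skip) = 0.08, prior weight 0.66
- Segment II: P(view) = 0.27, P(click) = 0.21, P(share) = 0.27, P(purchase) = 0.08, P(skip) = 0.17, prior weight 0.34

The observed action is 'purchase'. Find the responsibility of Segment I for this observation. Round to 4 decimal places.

The responsibility of component k is π_k f_k(x) divided by Σ_j π_j f_j(x).
Evaluate each component's likelihood at the observed value:
  p_I = 0.32
  p_II = 0.08
Unnormalised posteriors:
  π_I·p_I = 0.66 × 0.32 = 0.2112
  π_II·p_II = 0.34 × 0.08 = 0.0272
Evidence: 0.2112 + 0.0272 = 0.2384
P(Segment I | the observation) ≈ 0.8859

0.8859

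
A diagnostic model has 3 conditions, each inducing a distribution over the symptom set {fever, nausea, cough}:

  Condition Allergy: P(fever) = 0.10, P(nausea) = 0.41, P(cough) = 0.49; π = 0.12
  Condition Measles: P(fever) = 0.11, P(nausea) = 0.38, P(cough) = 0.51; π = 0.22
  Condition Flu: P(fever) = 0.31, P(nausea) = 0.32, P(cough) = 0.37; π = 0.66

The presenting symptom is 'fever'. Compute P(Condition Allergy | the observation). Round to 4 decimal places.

Posterior ∝ prior × likelihood, so P(k | x) ∝ π_k f_k(x); normalise over all components.
Component likelihoods at x = 'fever':
  p_Allergy = P(fever | comp) = 0.10
  p_Measles = P(fever | comp) = 0.11
  p_Flu = P(fever | comp) = 0.31
Prior × likelihood for each component:
  π_Allergy·p_Allergy = 0.12 × 0.1 = 0.012
  π_Measles·p_Measles = 0.22 × 0.11 = 0.0242
  π_Flu·p_Flu = 0.66 × 0.31 = 0.2046
Normaliser: 0.012 + 0.0242 + 0.2046 = 0.2408
P(Condition Allergy | the observation) = 0.012 / 0.2408 ≈ 0.0498

0.0498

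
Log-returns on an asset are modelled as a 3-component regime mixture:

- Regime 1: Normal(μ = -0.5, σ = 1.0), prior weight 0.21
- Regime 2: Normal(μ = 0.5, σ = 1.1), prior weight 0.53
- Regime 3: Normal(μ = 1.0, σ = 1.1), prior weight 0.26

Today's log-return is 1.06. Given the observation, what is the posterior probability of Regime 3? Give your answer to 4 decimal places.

Posterior ∝ prior × likelihood, so P(k | x) ∝ π_k f_k(x); normalise over all components.
Component likelihoods at x = 1.06:
  f_1 = (1/(1.0·√(2π)))·exp(−(1.06−-0.5)²/(2·1.0²)) = 0.398942·exp(-1.21680) = 0.118157
  f_2 = (1/(1.1·√(2π)))·exp(−(1.06−0.5)²/(2·1.1²)) = 0.362675·exp(-0.12959) = 0.318595
  f_3 = (1/(1.1·√(2π)))·exp(−(1.06−1.0)²/(2·1.1²)) = 0.362675·exp(-0.00149) = 0.362136
Multiply by the mixture weights:
  π_1·f_1 = 0.21 × 0.118157 = 0.024813
  π_2·f_2 = 0.53 × 0.318595 = 0.168855
  π_3·f_3 = 0.26 × 0.362136 = 0.0941553
Normaliser: 0.024813 + 0.168855 + 0.0941553 = 0.287824
P(Regime 3 | x) ≈ 0.3271

0.3271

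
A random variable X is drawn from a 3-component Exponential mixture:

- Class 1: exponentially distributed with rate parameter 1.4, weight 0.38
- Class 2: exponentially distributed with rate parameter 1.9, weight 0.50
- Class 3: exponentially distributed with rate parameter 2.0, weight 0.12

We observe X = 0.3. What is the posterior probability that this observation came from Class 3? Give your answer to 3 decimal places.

0.129

P(component k | x) = P(Z=k)·f_k(x) / marginal(x), where marginal(x) = Σ_j P(Z=j)·f_j(x).
Exponential densities:
  p_1 = 1.4·e^(−1.4·0.3) = 1.4·e^(−0.4200) = 0.919866
  p_2 = 1.9·e^(−1.9·0.3) = 1.9·e^(−0.5700) = 1.0745
  p_3 = 2.0·e^(−2.0·0.3) = 2.0·e^(−0.6000) = 1.09762
Prior × likelihood for each component:
  P(Z=1)·p_1 = 0.38 × 0.919866 = 0.349549
  P(Z=2)·p_2 = 0.50 × 1.0745 = 0.537249
  P(Z=3)·p_3 = 0.12 × 1.09762 = 0.131715
Denominator: 0.349549 + 0.537249 + 0.131715 = 1.01851
P(Class 3 | 0.3) = 0.131715 / 1.01851 ≈ 0.129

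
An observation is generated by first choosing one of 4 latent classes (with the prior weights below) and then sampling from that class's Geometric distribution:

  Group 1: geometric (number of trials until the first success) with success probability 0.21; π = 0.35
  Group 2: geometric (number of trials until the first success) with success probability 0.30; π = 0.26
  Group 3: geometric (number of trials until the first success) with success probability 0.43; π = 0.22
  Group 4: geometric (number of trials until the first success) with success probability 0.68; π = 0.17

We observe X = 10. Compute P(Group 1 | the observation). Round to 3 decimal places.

By Bayes' theorem, P(k | x) = π_k f_k(x) / Σ_j π_j f_j(x).
Evaluate each component's likelihood at the observed value:
  p_1 = 0.21·(1−0.21)^9 = 0.21·0.119852 = 0.0251688
  p_2 = 0.30·(1−0.30)^9 = 0.30·0.0403536 = 0.0121061
  p_3 = 0.43·(1−0.43)^9 = 0.43·0.00635146 = 0.00273113
  p_4 = 0.68·(1−0.68)^9 = 0.68·3.51844e-05 = 2.39254e-05
Multiply by the mixture weights:
  π_1·p_1 = 0.35 × 0.0251688 = 0.00880909
  π_2·p_2 = 0.26 × 0.0121061 = 0.00314758
  π_3·p_3 = 0.22 × 0.00273113 = 0.000600848
  π_4·p_4 = 0.17 × 2.39254e-05 = 4.06731e-06
Marginal: 0.00880909 + 0.00314758 + 0.000600848 + 4.06731e-06 = 0.0125616
P(Group 1 | x) ≈ 0.701

0.701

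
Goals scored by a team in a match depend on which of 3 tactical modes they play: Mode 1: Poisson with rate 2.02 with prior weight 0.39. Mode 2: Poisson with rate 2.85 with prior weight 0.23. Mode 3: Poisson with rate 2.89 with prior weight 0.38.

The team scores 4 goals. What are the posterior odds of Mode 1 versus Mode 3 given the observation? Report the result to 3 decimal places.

0.585

The posterior odds equal the prior odds times the likelihood ratio: (w_i/w_j)·(f_i(x)/f_j(x)).
Component likelihoods at x = 4 goals:
  p_1 = 0.0920279
  p_2 = 0.159012
  p_3 = 0.161536
Odds = (0.39/0.38) × (0.0920279/0.161536) = 1.02632 × 0.569705 ≈ 0.585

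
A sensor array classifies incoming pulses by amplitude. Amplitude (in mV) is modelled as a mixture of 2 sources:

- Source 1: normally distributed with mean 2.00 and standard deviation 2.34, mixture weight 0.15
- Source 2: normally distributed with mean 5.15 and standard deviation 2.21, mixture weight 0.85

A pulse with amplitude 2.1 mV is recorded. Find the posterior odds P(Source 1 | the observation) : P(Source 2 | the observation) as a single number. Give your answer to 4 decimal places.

Only the two components matter; the odds are (π_i f_i(x)) / (π_j f_j(x)).
Evaluate each component's likelihood at the observed value:
  f_1 = 0.170333
  f_2 = 0.0696512
Posterior odds = (π_1·f_1) / (π_2·f_2) = (0.15·0.170333) / (0.85·0.0696512) = 0.0255499 / 0.0592035 ≈ 0.4316

0.4316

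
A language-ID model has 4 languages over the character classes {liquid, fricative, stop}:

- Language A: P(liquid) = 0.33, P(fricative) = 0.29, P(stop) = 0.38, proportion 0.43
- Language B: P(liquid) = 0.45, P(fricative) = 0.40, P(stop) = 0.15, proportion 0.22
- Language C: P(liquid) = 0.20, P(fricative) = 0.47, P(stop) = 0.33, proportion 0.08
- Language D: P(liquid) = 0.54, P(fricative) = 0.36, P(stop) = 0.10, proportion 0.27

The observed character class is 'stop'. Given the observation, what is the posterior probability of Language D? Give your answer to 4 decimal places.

0.1081

Posterior ∝ prior × likelihood, so P(k | x) ∝ π_k f_k(x); normalise over all components.
Categorical probabilities:
  f_A = 0.38
  f_B = 0.15
  f_C = 0.33
  f_D = 0.1
Multiply by the mixture weights:
  π_A·f_A = 0.43 × 0.38 = 0.1634
  π_B·f_B = 0.22 × 0.15 = 0.033
  π_C·f_C = 0.08 × 0.33 = 0.0264
  π_D·f_D = 0.27 × 0.1 = 0.027
Marginal: 0.1634 + 0.033 + 0.0264 + 0.027 = 0.2498
Responsibility of Language D: 0.027 / 0.2498 ≈ 0.1081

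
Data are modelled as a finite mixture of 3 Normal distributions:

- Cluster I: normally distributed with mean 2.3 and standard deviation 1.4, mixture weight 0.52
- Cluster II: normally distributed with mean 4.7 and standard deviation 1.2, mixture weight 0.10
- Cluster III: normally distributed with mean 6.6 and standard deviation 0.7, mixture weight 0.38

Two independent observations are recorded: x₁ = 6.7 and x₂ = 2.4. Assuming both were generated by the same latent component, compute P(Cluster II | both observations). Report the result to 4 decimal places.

P(component k | x) = π_k·f_k(x) / marginal(x), where marginal(x) = Σ_j π_j·f_j(x).
Since both observations come from the same component, the likelihood for component k is f_k(x₁)·f_k(x₂).
  L_I = [(1/(1.4·√(2π)))·exp(−(6.7−2.3)²/(2·1.4²)) = 0.284959·exp(-4.93878) = 0.00204126] × [0.284233] = 0.000580194
  L_II = [(1/(1.2·√(2π)))·exp(−(6.7−4.7)²/(2·1.2²)) = 0.332452·exp(-1.38889) = 0.0828976] × [0.0529681] = 0.00439093
  L_III = [(1/(0.7·√(2π)))·exp(−(6.7−6.6)²/(2·0.7²)) = 0.569918·exp(-0.01020) = 0.564132] × [8.67983e-09] = 4.89657e-09
Weight by the priors:
  π_I·L_I = 0.52 × 0.000580194 = 0.000301701
  π_II·L_II = 0.10 × 0.00439093 = 0.000439093
  π_III·L_III = 0.38 × 4.89657e-09 = 1.8607e-09
Denominator: 0.000301701 + 0.000439093 + 1.8607e-09 = 0.000740796
P(Cluster II | x) = 0.000439093 / 0.000740796 ≈ 0.5927

0.5927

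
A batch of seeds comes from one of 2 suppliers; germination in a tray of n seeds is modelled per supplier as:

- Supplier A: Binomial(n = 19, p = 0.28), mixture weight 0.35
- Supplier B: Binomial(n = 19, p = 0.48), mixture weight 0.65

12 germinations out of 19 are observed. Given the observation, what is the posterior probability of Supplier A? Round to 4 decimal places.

Posterior ∝ prior × likelihood, so P(k | x) ∝ P(Z=k) f_k(x); normalise over all components.
Evaluate each component's likelihood at the observed value:
  p_A = 0.00117368
  p_B = 0.0774899
Unnormalised posteriors:
  P(Z=A)·p_A = 0.35 × 0.00117368 = 0.000410789
  P(Z=B)·p_B = 0.65 × 0.0774899 = 0.0503685
Denominator: 0.000410789 + 0.0503685 = 0.0507793
So the posterior for Supplier A is 0.000410789 / 0.0507793 ≈ 0.0081.

0.0081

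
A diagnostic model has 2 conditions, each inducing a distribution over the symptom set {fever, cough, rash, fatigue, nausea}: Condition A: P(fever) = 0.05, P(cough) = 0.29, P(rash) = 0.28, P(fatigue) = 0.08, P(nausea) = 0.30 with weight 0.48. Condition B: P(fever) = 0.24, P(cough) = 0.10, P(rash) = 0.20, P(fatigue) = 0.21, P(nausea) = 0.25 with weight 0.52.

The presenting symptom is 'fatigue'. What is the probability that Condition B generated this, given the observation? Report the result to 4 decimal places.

P(component k | x) = π_k·f_k(x) / marginal(x), where marginal(x) = Σ_j π_j·f_j(x).
Evaluate each component's likelihood at the observed value:
  L_A = 0.08
  L_B = 0.21
Weight by the priors:
  π_A·L_A = 0.48 × 0.08 = 0.0384
  π_B·L_B = 0.52 × 0.21 = 0.1092
Normaliser: 0.0384 + 0.1092 = 0.1476
Responsibility of Condition B: 0.1092 / 0.1476 ≈ 0.7398

0.7398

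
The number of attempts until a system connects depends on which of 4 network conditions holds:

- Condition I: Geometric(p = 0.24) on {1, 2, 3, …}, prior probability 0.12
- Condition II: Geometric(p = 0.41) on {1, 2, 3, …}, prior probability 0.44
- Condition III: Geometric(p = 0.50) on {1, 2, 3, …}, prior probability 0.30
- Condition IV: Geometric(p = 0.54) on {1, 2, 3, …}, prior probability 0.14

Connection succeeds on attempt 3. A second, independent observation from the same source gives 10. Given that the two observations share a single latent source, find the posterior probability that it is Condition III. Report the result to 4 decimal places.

By Bayes' theorem, P(k | x) = w_k f_k(x) / Σ_j w_j f_j(x).
Since both observations come from the same component, the likelihood for component k is f_k(x₁)·f_k(x₂).
  L_I = [0.24·(1−0.24)^2 = 0.24·0.5776 = 0.138624] × [0.0203018] = 0.00281431
  L_II = [0.41·(1−0.41)^2 = 0.41·0.3481 = 0.142721] × [0.00355183] = 0.00050692
  L_III = [0.50·(1−0.50)^2 = 0.50·0.25 = 0.125] × [0.000976562] = 0.00012207
  L_IV = [0.54·(1−0.54)^2 = 0.54·0.2116 = 0.114264] × [0.000497983] = 5.69015e-05
Prior × likelihood for each component:
  w_I·L_I = 0.12 × 0.00281431 = 0.000337717
  w_II·L_II = 0.44 × 0.00050692 = 0.000223045
  w_III·L_III = 0.30 × 0.00012207 = 3.66211e-05
  w_IV·L_IV = 0.14 × 5.69015e-05 = 7.96621e-06
Denominator: 0.000337717 + 0.000223045 + 3.66211e-05 + 7.96621e-06 = 0.00060535
P(Condition III | x) = 3.66211e-05 / 0.00060535 ≈ 0.0605

0.0605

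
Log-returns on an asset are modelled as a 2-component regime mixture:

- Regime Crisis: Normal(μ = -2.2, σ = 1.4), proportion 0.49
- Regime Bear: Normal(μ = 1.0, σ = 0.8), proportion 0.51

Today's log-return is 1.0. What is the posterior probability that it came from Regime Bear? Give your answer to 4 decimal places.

0.9613

By Bayes' theorem, P(k | x) = π_k f_k(x) / Σ_j π_j f_j(x).
Component likelihoods at x = 1.0:
  f_Crisis = (1/(1.4·√(2π)))·exp(−(1.0−-2.2)²/(2·1.4²)) = 0.284959·exp(-2.61224) = 0.0209073
  f_Bear = (1/(0.8·√(2π)))·exp(−(1.0−1.0)²/(2·0.8²)) = 0.498678·exp(-0.00000) = 0.498678
Unnormalised posteriors:
  π_Crisis·f_Crisis = 0.49 × 0.0209073 = 0.0102446
  π_Bear·f_Bear = 0.51 × 0.498678 = 0.254326
Evidence: 0.0102446 + 0.254326 = 0.26457
P(Regime Bear | 1.0) = 0.254326 / 0.26457 ≈ 0.9613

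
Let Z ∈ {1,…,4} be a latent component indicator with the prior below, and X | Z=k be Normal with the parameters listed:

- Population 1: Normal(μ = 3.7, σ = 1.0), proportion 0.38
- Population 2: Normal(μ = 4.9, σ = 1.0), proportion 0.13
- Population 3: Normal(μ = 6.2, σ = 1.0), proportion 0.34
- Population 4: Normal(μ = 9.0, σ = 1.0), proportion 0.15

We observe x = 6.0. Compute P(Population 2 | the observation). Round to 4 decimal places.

By Bayes' theorem, P(k | x) = π_k f_k(x) / Σ_j π_j f_j(x).
Component likelihoods at x = 6.0:
  f_1 = (1/(1.0·√(2π)))·exp(−(6.0−3.7)²/(2·1.0²)) = 0.398942·exp(-2.64500) = 0.028327
  f_2 = (1/(1.0·√(2π)))·exp(−(6.0−4.9)²/(2·1.0²)) = 0.398942·exp(-0.60500) = 0.217852
  f_3 = (1/(1.0·√(2π)))·exp(−(6.0−6.2)²/(2·1.0²)) = 0.398942·exp(-0.02000) = 0.391043
  f_4 = (1/(1.0·√(2π)))·exp(−(6.0−9.0)²/(2·1.0²)) = 0.398942·exp(-4.50000) = 0.00443185
Prior × likelihood for each component:
  π_1·f_1 = 0.38 × 0.028327 = 0.0107643
  π_2·f_2 = 0.13 × 0.217852 = 0.0283208
  π_3·f_3 = 0.34 × 0.391043 = 0.132955
  π_4·f_4 = 0.15 × 0.00443185 = 0.000664777
Marginal: 0.0107643 + 0.0283208 + 0.132955 + 0.000664777 = 0.172704
P(Population 2 | 6.0) ≈ 0.1640

0.1640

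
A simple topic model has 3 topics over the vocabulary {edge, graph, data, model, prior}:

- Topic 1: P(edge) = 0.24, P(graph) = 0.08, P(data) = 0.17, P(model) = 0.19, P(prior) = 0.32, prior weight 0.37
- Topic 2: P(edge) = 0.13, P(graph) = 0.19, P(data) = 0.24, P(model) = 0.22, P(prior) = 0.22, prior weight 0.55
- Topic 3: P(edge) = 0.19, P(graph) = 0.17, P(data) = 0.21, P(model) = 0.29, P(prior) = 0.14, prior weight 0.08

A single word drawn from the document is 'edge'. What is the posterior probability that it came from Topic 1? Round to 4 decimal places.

Apply Bayes' rule: the posterior for each component is proportional to its prior times its likelihood at x.
Component likelihoods at x = 'edge':
  L_1 = 0.24
  L_2 = 0.13
  L_3 = 0.19
Weight by the priors:
  w_1·L_1 = 0.37 × 0.24 = 0.0888
  w_2·L_2 = 0.55 × 0.13 = 0.0715
  w_3·L_3 = 0.08 × 0.19 = 0.0152
Evidence: 0.0888 + 0.0715 + 0.0152 = 0.1755
Responsibility of Topic 1: 0.0888 / 0.1755 ≈ 0.5060

0.5060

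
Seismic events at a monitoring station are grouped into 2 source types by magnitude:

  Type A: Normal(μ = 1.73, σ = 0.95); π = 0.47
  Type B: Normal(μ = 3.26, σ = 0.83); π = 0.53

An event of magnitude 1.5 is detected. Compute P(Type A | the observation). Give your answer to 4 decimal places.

The responsibility of component k is π_k f_k(x) divided by Σ_j π_j f_j(x).
Normal densities:
  L_A = 0.40781
  L_B = 0.0507507
Unnormalised posteriors:
  π_A·L_A = 0.47 × 0.40781 = 0.191671
  π_B·L_B = 0.53 × 0.0507507 = 0.0268978
Sum: 0.191671 + 0.0268978 = 0.218569
Responsibility of Type A: 0.191671 / 0.218569 ≈ 0.8769

0.8769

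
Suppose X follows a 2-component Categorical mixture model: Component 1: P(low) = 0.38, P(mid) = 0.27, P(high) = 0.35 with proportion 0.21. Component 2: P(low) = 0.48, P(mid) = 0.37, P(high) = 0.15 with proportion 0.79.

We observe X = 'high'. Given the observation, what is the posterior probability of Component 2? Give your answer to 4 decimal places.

0.6172

P(component k | x) = π_k·f_k(x) / marginal(x), where marginal(x) = Σ_j π_j·f_j(x).
Evaluate each component's likelihood at the observed value:
  f_1 = P(high | comp) = 0.35
  f_2 = P(high | comp) = 0.15
Unnormalised posteriors:
  π_1·f_1 = 0.21 × 0.35 = 0.0735
  π_2·f_2 = 0.79 × 0.15 = 0.1185
Marginal: 0.0735 + 0.1185 = 0.192
So the posterior for Component 2 is 0.1185 / 0.192 ≈ 0.6172.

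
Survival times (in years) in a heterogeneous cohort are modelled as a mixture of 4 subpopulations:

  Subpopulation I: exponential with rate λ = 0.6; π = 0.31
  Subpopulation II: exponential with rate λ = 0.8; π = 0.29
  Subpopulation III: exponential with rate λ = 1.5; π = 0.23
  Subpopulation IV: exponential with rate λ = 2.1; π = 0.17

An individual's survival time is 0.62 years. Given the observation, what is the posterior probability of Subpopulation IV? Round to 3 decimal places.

Posterior ∝ prior × likelihood, so P(k | x) ∝ π_k f_k(x); normalise over all components.
Evaluate each component's likelihood at the observed value:
  f_I = 0.413613
  f_II = 0.487169
  f_III = 0.591831
  f_IV = 0.571173
Multiply by the mixture weights:
  π_I·f_I = 0.31 × 0.413613 = 0.12822
  π_II·f_II = 0.29 × 0.487169 = 0.141279
  π_III·f_III = 0.23 × 0.591831 = 0.136121
  π_IV·f_IV = 0.17 × 0.571173 = 0.0970995
Denominator: 0.12822 + 0.141279 + 0.136121 + 0.0970995 = 0.502719
So the posterior for Subpopulation IV is 0.0970995 / 0.502719 ≈ 0.193.

0.193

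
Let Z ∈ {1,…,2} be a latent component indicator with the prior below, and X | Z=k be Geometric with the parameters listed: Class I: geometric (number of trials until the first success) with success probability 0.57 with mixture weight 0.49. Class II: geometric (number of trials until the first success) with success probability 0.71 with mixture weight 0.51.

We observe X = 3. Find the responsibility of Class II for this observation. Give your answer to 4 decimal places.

Posterior ∝ prior × likelihood, so P(k | x) ∝ π_k f_k(x); normalise over all components.
Component likelihoods at x = 3:
  p_I = 0.105393
  p_II = 0.059711
Weight by the priors:
  π_I·p_I = 0.49 × 0.105393 = 0.0516426
  π_II·p_II = 0.51 × 0.059711 = 0.0304526
Denominator: 0.0516426 + 0.0304526 = 0.0820952
P(Class II | the observation) ≈ 0.3709

0.3709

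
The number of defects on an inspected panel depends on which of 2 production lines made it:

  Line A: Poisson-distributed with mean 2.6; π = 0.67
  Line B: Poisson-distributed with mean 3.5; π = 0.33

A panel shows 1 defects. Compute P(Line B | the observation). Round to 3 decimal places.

0.212

Apply Bayes' rule: the posterior for each component is proportional to its prior times its likelihood at x.
Component likelihoods at x = 1 defects:
  L_A = e^(−2.6)·2.6^1/1! = 0.193111
  L_B = e^(−3.5)·3.5^1/1! = 0.105691
Prior × likelihood for each component:
  π_A·L_A = 0.67 × 0.193111 = 0.129385
  π_B·L_B = 0.33 × 0.105691 = 0.034878
Denominator: 0.129385 + 0.034878 = 0.164263
So the posterior for Line B is 0.034878 / 0.164263 ≈ 0.212.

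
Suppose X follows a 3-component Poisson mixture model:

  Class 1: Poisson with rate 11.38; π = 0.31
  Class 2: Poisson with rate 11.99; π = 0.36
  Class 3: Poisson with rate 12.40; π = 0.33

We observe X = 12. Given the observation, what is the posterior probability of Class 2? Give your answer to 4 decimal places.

By Bayes' theorem, P(k | x) = π_k f_k(x) / Σ_j π_j f_j(x).
Evaluate each component's likelihood at the observed value:
  p_1 = 0.112486
  p_2 = 0.114367
  p_3 = 0.113624
Prior × likelihood for each component:
  π_1·p_1 = 0.31 × 0.112486 = 0.0348707
  π_2·p_2 = 0.36 × 0.114367 = 0.0411723
  π_3·p_3 = 0.33 × 0.113624 = 0.0374961
Marginal: 0.0348707 + 0.0411723 + 0.0374961 = 0.113539
P(Class 2 | data) ≈ 0.3626

0.3626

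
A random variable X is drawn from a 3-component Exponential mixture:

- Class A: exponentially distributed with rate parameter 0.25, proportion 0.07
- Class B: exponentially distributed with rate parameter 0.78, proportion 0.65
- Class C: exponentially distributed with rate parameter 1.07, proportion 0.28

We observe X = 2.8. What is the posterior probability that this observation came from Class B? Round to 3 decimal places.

0.707

Posterior ∝ prior × likelihood, so P(k | x) ∝ w_k f_k(x); normalise over all components.
Evaluate each component's likelihood at the observed value:
  f_A = 0.124146
  f_B = 0.0878204
  f_C = 0.0534857
Weight by the priors:
  w_A·f_A = 0.07 × 0.124146 = 0.00869024
  w_B·f_B = 0.65 × 0.0878204 = 0.0570833
  w_C·f_C = 0.28 × 0.0534857 = 0.014976
Evidence: 0.00869024 + 0.0570833 + 0.014976 = 0.0807495
P(Class B | data) ≈ 0.707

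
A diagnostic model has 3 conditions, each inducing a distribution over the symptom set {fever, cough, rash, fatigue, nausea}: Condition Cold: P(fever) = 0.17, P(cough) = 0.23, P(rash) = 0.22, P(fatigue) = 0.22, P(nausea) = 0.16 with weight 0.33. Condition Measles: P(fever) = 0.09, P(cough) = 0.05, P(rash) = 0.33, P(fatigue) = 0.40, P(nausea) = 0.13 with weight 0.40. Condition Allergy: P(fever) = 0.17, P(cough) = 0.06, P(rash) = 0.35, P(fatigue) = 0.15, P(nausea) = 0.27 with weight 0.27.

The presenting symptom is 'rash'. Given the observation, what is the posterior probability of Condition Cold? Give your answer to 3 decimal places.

The responsibility of component k is w_k f_k(x) divided by Σ_j w_j f_j(x).
Evaluate each component's likelihood at the observed value:
  p_Cold = 0.22
  p_Measles = 0.33
  p_Allergy = 0.35
Prior × likelihood for each component:
  w_Cold·p_Cold = 0.33 × 0.22 = 0.0726
  w_Measles·p_Measles = 0.40 × 0.33 = 0.132
  w_Allergy·p_Allergy = 0.27 × 0.35 = 0.0945
Sum: 0.0726 + 0.132 + 0.0945 = 0.2991
P(Condition Cold | 'rash') ≈ 0.243

0.243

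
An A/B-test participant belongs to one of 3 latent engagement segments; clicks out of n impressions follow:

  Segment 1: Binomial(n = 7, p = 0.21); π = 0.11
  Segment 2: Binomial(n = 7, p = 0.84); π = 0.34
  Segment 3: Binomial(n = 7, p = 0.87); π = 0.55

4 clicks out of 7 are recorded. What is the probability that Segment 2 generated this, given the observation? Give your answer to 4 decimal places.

0.4650

P(component k | x) = π_k·f_k(x) / marginal(x), where marginal(x) = Σ_j π_j·f_j(x).
Binomial probabilities:
  f_1 = 0.0335604
  f_2 = 0.0713748
  f_3 = 0.044053
Unnormalised posteriors:
  π_1·f_1 = 0.11 × 0.0335604 = 0.00369164
  π_2·f_2 = 0.34 × 0.0713748 = 0.0242674
  π_3·f_3 = 0.55 × 0.044053 = 0.0242291
Normaliser: 0.00369164 + 0.0242674 + 0.0242291 = 0.0521882
P(Segment 2 | the observation) ≈ 0.4650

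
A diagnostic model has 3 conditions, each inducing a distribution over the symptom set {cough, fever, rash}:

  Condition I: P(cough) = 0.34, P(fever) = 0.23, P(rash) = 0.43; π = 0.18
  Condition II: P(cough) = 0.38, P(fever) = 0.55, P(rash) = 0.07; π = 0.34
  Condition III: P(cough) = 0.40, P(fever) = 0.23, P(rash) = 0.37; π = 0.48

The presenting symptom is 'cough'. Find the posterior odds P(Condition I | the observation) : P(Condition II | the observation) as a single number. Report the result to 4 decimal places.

0.4737

Since P(k|x) ∝ w_k f_k(x), the posterior odds are w_i f_i(x) / (w_j f_j(x)).
Evaluate each component's likelihood at the observed value:
  p_I = P(cough | comp) = 0.34
  p_II = P(cough | comp) = 0.38
  p_III = P(cough | comp) = 0.40
Posterior odds = (w_I·p_I) / (w_II·p_II) = (0.18·0.34) / (0.34·0.38) = 0.0612 / 0.1292 ≈ 0.4737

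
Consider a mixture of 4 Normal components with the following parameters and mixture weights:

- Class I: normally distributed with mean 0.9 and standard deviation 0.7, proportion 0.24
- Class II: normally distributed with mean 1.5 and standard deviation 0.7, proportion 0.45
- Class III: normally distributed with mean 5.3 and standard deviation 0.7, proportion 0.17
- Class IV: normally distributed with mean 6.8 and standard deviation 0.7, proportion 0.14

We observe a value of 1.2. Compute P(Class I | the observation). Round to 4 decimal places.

The responsibility of component k is P(Z=k) f_k(x) divided by Σ_j P(Z=j) f_j(x).
Normal densities:
  f_I = (1/(0.7·√(2π)))·exp(−(1.2−0.9)²/(2·0.7²)) = 0.569918·exp(-0.09184) = 0.51991
  f_II = (1/(0.7·√(2π)))·exp(−(1.2−1.5)²/(2·0.7²)) = 0.569918·exp(-0.09184) = 0.51991
  f_III = (1/(0.7·√(2π)))·exp(−(1.2−5.3)²/(2·0.7²)) = 0.569918·exp(-17.15306) = 2.02457e-08
  f_IV = (1/(0.7·√(2π)))·exp(−(1.2−6.8)²/(2·0.7²)) = 0.569918·exp(-32.00000) = 7.21753e-15
Unnormalised posteriors:
  P(Z=I)·f_I = 0.24 × 0.51991 = 0.124778
  P(Z=II)·f_II = 0.45 × 0.51991 = 0.233959
  P(Z=III)·f_III = 0.17 × 2.02457e-08 = 3.44176e-09
  P(Z=IV)·f_IV = 0.14 × 7.21753e-15 = 1.01045e-15
Denominator: 0.124778 + 0.233959 + 3.44176e-09 + 1.01045e-15 = 0.358738
P(Class I | data) = 0.124778 / 0.358738 ≈ 0.3478

0.3478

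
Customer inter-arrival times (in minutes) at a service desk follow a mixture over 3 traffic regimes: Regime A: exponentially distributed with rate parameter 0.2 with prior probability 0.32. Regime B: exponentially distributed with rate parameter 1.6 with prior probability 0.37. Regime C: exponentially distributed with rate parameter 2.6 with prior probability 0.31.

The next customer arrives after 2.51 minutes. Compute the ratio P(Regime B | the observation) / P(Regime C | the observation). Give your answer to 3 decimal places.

Only the two components matter; the odds are (π_i f_i(x)) / (π_j f_j(x)).
Evaluate each component's likelihood at the observed value:
  f_A = 0.121064
  f_B = 0.0288399
  f_C = 0.00380862
Posterior odds = (π_B·f_B) / (π_C·f_C) = (0.37·0.0288399) / (0.31·0.00380862) = 0.0106708 / 0.00118067 ≈ 9.038

9.038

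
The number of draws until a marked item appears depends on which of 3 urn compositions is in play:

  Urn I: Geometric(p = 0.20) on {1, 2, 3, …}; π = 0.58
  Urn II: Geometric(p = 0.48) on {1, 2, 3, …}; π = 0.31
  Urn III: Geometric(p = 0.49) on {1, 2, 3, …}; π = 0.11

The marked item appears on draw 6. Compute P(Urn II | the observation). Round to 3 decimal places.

0.124

Apply Bayes' rule: the posterior for each component is proportional to its prior times its likelihood at x.
Evaluate each component's likelihood at the observed value:
  L_I = 0.065536
  L_II = 0.0182498
  L_III = 0.0169062
Unnormalised posteriors:
  π_I·L_I = 0.58 × 0.065536 = 0.0380109
  π_II·L_II = 0.31 × 0.0182498 = 0.00565744
  π_III·L_III = 0.11 × 0.0169062 = 0.00185969
Normaliser: 0.0380109 + 0.00565744 + 0.00185969 = 0.045528
P(Urn II | the observation) = 0.00565744 / 0.045528 ≈ 0.124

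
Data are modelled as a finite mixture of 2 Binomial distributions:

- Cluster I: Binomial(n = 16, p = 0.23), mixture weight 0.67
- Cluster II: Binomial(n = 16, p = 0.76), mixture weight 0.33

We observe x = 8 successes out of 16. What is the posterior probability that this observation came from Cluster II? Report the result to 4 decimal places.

0.3841

P(component k | x) = P(Z=k)·f_k(x) / marginal(x), where marginal(x) = Σ_j P(Z=j)·f_j(x).
Binomial probabilities:
  L_I = C(16,8)·0.23^8·0.77^8 = 12870·7.8311e-06·0.123574 = 0.0124545
  L_II = C(16,8)·0.76^8·0.24^8 = 12870·0.111303·1.10075e-05 = 0.015768
Unnormalised posteriors:
  P(Z=I)·L_I = 0.67 × 0.0124545 = 0.00834453
  P(Z=II)·L_II = 0.33 × 0.015768 = 0.00520345
Normaliser: 0.00834453 + 0.00520345 = 0.013548
So the posterior for Cluster II is 0.00520345 / 0.013548 ≈ 0.3841.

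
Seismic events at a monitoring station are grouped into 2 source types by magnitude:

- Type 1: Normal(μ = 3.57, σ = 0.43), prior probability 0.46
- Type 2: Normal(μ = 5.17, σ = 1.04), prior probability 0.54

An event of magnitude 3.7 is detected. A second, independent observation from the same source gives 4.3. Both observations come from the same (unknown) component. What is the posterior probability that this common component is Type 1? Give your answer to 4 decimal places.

0.8128

P(component k | x) = π_k·f_k(x) / marginal(x), where marginal(x) = Σ_j π_j·f_j(x).
Since both observations come from the same component, the likelihood for component k is f_k(x₁)·f_k(x₂).
  L_1 = [0.886327] × [0.219585] = 0.194624
  L_2 = [0.141268] × [0.270345] = 0.0381911
Prior × likelihood for each component:
  π_1·L_1 = 0.46 × 0.194624 = 0.089527
  π_2·L_2 = 0.54 × 0.0381911 = 0.0206232
Denominator: 0.089527 + 0.0206232 = 0.11015
Responsibility of Type 1: 0.089527 / 0.11015 ≈ 0.8128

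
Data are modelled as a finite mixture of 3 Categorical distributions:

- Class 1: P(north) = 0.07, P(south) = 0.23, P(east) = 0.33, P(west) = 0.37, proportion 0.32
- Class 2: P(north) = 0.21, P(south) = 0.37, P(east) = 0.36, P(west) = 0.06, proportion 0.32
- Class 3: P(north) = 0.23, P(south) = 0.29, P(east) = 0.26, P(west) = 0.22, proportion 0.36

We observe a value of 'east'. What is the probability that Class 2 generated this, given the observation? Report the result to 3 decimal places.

The responsibility of component k is w_k f_k(x) divided by Σ_j w_j f_j(x).
Evaluate each component's likelihood at the observed value:
  f_1 = 0.33
  f_2 = 0.36
  f_3 = 0.26
Weight by the priors:
  w_1·f_1 = 0.32 × 0.33 = 0.1056
  w_2·f_2 = 0.32 × 0.36 = 0.1152
  w_3·f_3 = 0.36 × 0.26 = 0.0936
Marginal: 0.1056 + 0.1152 + 0.0936 = 0.3144
P(Class 2 | the observation) = 0.1152 / 0.3144 ≈ 0.366

0.366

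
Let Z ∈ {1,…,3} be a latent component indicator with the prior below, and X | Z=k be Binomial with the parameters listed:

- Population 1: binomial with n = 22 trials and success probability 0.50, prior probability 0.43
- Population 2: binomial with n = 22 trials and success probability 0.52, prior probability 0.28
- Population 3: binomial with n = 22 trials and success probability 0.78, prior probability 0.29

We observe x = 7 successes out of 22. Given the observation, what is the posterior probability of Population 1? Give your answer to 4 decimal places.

Apply Bayes' rule: the posterior for each component is proportional to its prior times its likelihood at x.
Binomial probabilities:
  f_1 = 0.0406609
  f_2 = 0.0290054
  f_3 = 4.10052e-06
Prior × likelihood for each component:
  P(Z=1)·f_1 = 0.43 × 0.0406609 = 0.0174842
  P(Z=2)·f_2 = 0.28 × 0.0290054 = 0.0081215
  P(Z=3)·f_3 = 0.29 × 4.10052e-06 = 1.18915e-06
Denominator: 0.0174842 + 0.0081215 + 1.18915e-06 = 0.0256069
Responsibility of Population 1: 0.0174842 / 0.0256069 ≈ 0.6828

0.6828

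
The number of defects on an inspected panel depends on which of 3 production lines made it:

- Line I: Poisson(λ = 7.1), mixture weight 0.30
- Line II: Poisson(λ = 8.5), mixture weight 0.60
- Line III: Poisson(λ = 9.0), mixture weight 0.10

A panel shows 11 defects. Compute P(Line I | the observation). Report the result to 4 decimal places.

0.1906

Apply Bayes' rule: the posterior for each component is proportional to its prior times its likelihood at x.
Evaluate each component's likelihood at the observed value:
  p_I = 0.0477744
  p_II = 0.0853001
  p_III = 0.0970201
Weight by the priors:
  π_I·p_I = 0.30 × 0.0477744 = 0.0143323
  π_II·p_II = 0.60 × 0.0853001 = 0.05118
  π_III·p_III = 0.10 × 0.0970201 = 0.00970201
Sum: 0.0143323 + 0.05118 + 0.00970201 = 0.0752144
So the posterior for Line I is 0.0143323 / 0.0752144 ≈ 0.1906.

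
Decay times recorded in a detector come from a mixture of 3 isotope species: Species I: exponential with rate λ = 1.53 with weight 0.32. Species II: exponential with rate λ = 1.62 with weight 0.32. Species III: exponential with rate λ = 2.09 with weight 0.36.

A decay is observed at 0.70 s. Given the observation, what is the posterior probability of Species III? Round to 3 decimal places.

Apply Bayes' rule: the posterior for each component is proportional to its prior times its likelihood at x.
Exponential densities:
  L_I = 1.53·e^(−1.53·0.70) = 1.53·e^(−1.0710) = 0.524278
  L_II = 1.62·e^(−1.62·0.70) = 1.62·e^(−1.1340) = 0.521225
  L_III = 2.09·e^(−2.09·0.70) = 2.09·e^(−1.4630) = 0.48392
Prior × likelihood for each component:
  P(Z=I)·L_I = 0.32 × 0.524278 = 0.167769
  P(Z=II)·L_II = 0.32 × 0.521225 = 0.166792
  P(Z=III)·L_III = 0.36 × 0.48392 = 0.174211
Evidence: 0.167769 + 0.166792 + 0.174211 = 0.508772
Responsibility of Species III: 0.174211 / 0.508772 ≈ 0.342

0.342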